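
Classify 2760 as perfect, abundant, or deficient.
abundant

Proper divisors of 2760: sum = 1 + 2 + 3 + 4 + 5 + 6 + 8 + 10 + ... + 552 + 690 + 920 + 1380 (31 divisors) = 5880
Since 5880 > 2760, 2760 is abundant.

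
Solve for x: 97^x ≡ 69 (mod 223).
142

Baby-step giant-step with step n = ⌈√223⌉ = 15.
Baby steps 97^j mod 223 (j:value) for j=0..14: 0:1, 1:97, 2:43, 3:157, 4:65, 5:61, 6:119, 7:170, 8:211, 9:174, 10:153, 11:123, 12:112, 13:160, 14:133.
Giant-step multiplier: 97^(-15) ≡ 97^(222-15) = 97^207 ≡ 27 (mod 223).
Giant steps γ_i = 69·27^i mod 223: γ_0=69, γ_1=79, γ_2=126, γ_3=57, γ_4=201, γ_5=75, γ_6=18, γ_7=40, γ_8=188, γ_9=170 (in table at j=7).
x = i·n + j = 9·15 + 7 = 142.
Check: 97^142 ≡ 69 (mod 223).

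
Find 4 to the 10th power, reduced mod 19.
4

Repeated squaring. Binary of 10 = 1010.
4^1 ≡ 4 (mod 19); 4^2 ≡ 16 (mod 19); 4^4 ≡ 9 (mod 19); 4^8 ≡ 5 (mod 19)
4^10 = 4^2 × 4^8 ≡ 4 (mod 19)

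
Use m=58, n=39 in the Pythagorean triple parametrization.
(1843, 4524, 4885)

Euclid's formula: a = m² - n², b = 2mn, c = m² + n²
m = 58, n = 39
a = 58² - 39² = 3364 - 1521 = 1843
b = 2 × 58 × 39 = 4524
c = 58² + 39² = 3364 + 1521 = 4885
Verification: 1843² + 4524² = 3396649 + 20466576 = 23863225 = 4885² ✓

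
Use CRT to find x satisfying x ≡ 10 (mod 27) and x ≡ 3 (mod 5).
118

Using Chinese Remainder Theorem:
M = 27 × 5 = 135
M1 = 5, M2 = 27
y1 = 5^(-1) mod 27 = 11
y2 = 27^(-1) mod 5 = 3
x = (10×5×11 + 3×27×3) mod 135 = 118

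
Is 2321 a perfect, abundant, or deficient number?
deficient

Proper divisors of 2321: sum = 1 + 11 + 211 = 223
Since 223 < 2321, 2321 is deficient.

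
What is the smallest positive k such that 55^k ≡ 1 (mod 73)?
9

73 is prime, so ord(55) divides φ(73) = 72.
Divisors of 72: 1, 2, 3, 4, 6, 8, 9, 12, 18, 24, 36, 72.
Repeated squaring: 55^1 ≡ 55, 55^2 ≡ 32, 55^4 ≡ 2, 55^8 ≡ 4, 55^16 ≡ 16, 55^32 ≡ 37, 55^64 ≡ 55 (mod 73).
Test 55^d mod 73 for each divisor d in increasing order:
55^1 ≡ 55
55^2 ≡ 32
55^3 = 55^2·55^1 ≡ 8
55^4 ≡ 2
55^6 = 55^4·55^2 ≡ 64
55^8 ≡ 4
55^9 = 55^8·55^1 ≡ 1  ← first divisor giving 1
The order is 9.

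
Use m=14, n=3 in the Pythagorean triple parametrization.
(187, 84, 205)

Euclid's formula: a = m² - n², b = 2mn, c = m² + n²
m = 14, n = 3
a = 14² - 3² = 196 - 9 = 187
b = 2 × 14 × 3 = 84
c = 14² + 3² = 196 + 9 = 205
Verification: 187² + 84² = 34969 + 7056 = 42025 = 205² ✓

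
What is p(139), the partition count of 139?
13610949895

p(n) counts ways to write n as a sum of positive integers (order ignored).
Euler's pentagonal recurrence: p(k) = p(k-1) + p(k-2) - p(k-5) - p(k-7) + p(k-12) + p(k-15) - ... (offsets j(3j∓1)/2, signs ++--, p(0)=1, p(<0)=0).
DP table for k = 0..138: p(0)=1, p(1)=1, p(2)=2, p(3)=3, p(4)=5, p(5)=7, p(6)=11, p(7)=15, p(8)=22, p(9)=30, p(10)=42, p(11)=56, p(12)=77, p(13)=101, p(14)=135, p(15)=176, p(16)=231, p(17)=297, p(18)=385, p(19)=490, p(20)=627, p(21)=792, p(22)=1002, p(23)=1255, p(24)=1575, p(25)=1958, p(26)=2436, p(27)=3010, p(28)=3718, p(29)=4565, p(30)=5604, p(31)=6842, p(32)=8349, p(33)=10143, p(34)=12310, p(35)=14883, p(36)=17977, p(37)=21637, p(38)=26015, p(39)=31185, p(40)=37338, p(41)=44583, p(42)=53174, p(43)=63261, p(44)=75175, p(45)=89134, p(46)=105558, p(47)=124754, p(48)=147273, p(49)=173525, p(50)=204226, p(51)=239943, p(52)=281589, p(53)=329931, p(54)=386155, p(55)=451276, p(56)=526823, p(57)=614154, p(58)=715220, p(59)=831820, p(60)=966467, p(61)=1121505, p(62)=1300156, p(63)=1505499, p(64)=1741630, p(65)=2012558, p(66)=2323520, p(67)=2679689, p(68)=3087735, p(69)=3554345, p(70)=4087968, p(71)=4697205, p(72)=5392783, p(73)=6185689, p(74)=7089500, p(75)=8118264, p(76)=9289091, p(77)=10619863, p(78)=12132164, p(79)=13848650, p(80)=15796476, p(81)=18004327, p(82)=20506255, p(83)=23338469, p(84)=26543660, p(85)=30167357, p(86)=34262962, p(87)=38887673, p(88)=44108109, p(89)=49995925, p(90)=56634173, p(91)=64112359, p(92)=72533807, p(93)=82010177, p(94)=92669720, p(95)=104651419, p(96)=118114304, p(97)=133230930, p(98)=150198136, p(99)=169229875, p(100)=190569292, p(101)=214481126, p(102)=241265379, p(103)=271248950, p(104)=304801365, p(105)=342325709, p(106)=384276336, p(107)=431149389, p(108)=483502844, p(109)=541946240, p(110)=607163746, p(111)=679903203, p(112)=761002156, p(113)=851376628, p(114)=952050665, p(115)=1064144451, p(116)=1188908248, p(117)=1327710076, p(118)=1482074143, p(119)=1653668665, p(120)=1844349560, p(121)=2056148051, p(122)=2291320912, p(123)=2552338241, p(124)=2841940500, p(125)=3163127352, p(126)=3519222692, p(127)=3913864295, p(128)=4351078600, p(129)=4835271870, p(130)=5371315400, p(131)=5964539504, p(132)=6620830889, p(133)=7346629512, p(134)=8149040695, p(135)=9035836076, p(136)=10015581680, p(137)=11097645016, p(138)=12292341831.
Final step: p(139) = p(138) + p(137) - p(134) - p(132) + p(127) + p(124) - p(117) - p(113) + p(104) + p(99) - p(88) - p(82) + p(69) + p(62) - p(47) - p(39) + p(22) + p(13)
= 12292341831 + 11097645016 - 8149040695 - 6620830889 + 3913864295 + 2841940500 - 1327710076 - 851376628 + 304801365 + 169229875 - 44108109 - 20506255 + 3554345 + 1300156 - 124754 - 31185 + 1002 + 101
= 13610949895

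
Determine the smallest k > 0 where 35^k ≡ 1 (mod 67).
33

67 is prime, so ord(35) divides φ(67) = 66.
Divisors of 66: 1, 2, 3, 6, 11, 22, 33, 66.
Repeated squaring: 35^1 ≡ 35, 35^2 ≡ 19, 35^4 ≡ 26, 35^8 ≡ 6, 35^16 ≡ 36, 35^32 ≡ 23, 35^64 ≡ 60 (mod 67).
Test 35^d mod 67 for each divisor d in increasing order:
35^1 ≡ 35
35^2 ≡ 19
35^3 = 35^2·35^1 ≡ 62
35^6 = 35^4·35^2 ≡ 25
35^11 = 35^8·35^2·35^1 ≡ 37
35^22 = 35^16·35^4·35^2 ≡ 29
35^33 = 35^32·35^1 ≡ 1  ← first divisor giving 1
The order is 33.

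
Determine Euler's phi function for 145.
112

145 = 5 × 29
φ(n) = n × ∏(1 - 1/p) for each prime p dividing n
φ(145) = 145 × (1 - 1/5) × (1 - 1/29) = 112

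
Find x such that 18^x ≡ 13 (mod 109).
95

Baby-step giant-step with step n = ⌈√109⌉ = 11.
Baby steps 18^j mod 109 (j:value) for j=0..10: 0:1, 1:18, 2:106, 3:55, 4:9, 5:53, 6:82, 7:59, 8:81, 9:41, 10:84.
Giant-step multiplier: 18^(-11) ≡ 18^(108-11) = 18^97 ≡ 70 (mod 109).
Giant steps γ_i = 13·70^i mod 109: γ_0=13, γ_1=38, γ_2=44, γ_3=28, γ_4=107, γ_5=78, γ_6=10, γ_7=46, γ_8=59 (in table at j=7).
x = i·n + j = 8·11 + 7 = 95.
Check: 18^95 ≡ 13 (mod 109).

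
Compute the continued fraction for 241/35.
[6; 1, 7, 1, 3]

Euclidean algorithm steps:
241 = 6 × 35 + 31
35 = 1 × 31 + 4
31 = 7 × 4 + 3
4 = 1 × 3 + 1
3 = 3 × 1 + 0
Continued fraction: [6; 1, 7, 1, 3]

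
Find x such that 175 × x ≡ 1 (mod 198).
43

gcd(175, 198) = 1, so the inverse exists.
Extended Euclidean algorithm on (198, 175):
198 = 1 × 175 + 23  ⟹  23 = (1)·198 + (-1)·175
175 = 7 × 23 + 14  ⟹  14 = (-7)·198 + (8)·175
23 = 1 × 14 + 9  ⟹  9 = (8)·198 + (-9)·175
14 = 1 × 9 + 5  ⟹  5 = (-15)·198 + (17)·175
9 = 1 × 5 + 4  ⟹  4 = (23)·198 + (-26)·175
5 = 1 × 4 + 1  ⟹  1 = (-38)·198 + (43)·175
So (43)·175 ≡ 1 (mod 198), i.e. 175^(-1) ≡ 43 (mod 198).
Check: 175 × 43 = 7525 ≡ 1 (mod 198)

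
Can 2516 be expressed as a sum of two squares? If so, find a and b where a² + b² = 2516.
4² + 50² (a=4, b=50)

Factorization: 2516 = 2^2 × 17 × 37
By Fermat: n is sum of two squares iff every prime p ≡ 3 (mod 4) appears to even power.
All primes ≡ 3 (mod 4) appear to even power.
Search a = 0, 1, 2, … for 2516 - a² a perfect square: first hit at a = 4: 2516 - 16 = 2500 = 50².
2516 = 4² + 50² = 16 + 2500 ✓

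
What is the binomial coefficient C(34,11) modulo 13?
0

Using Lucas' theorem:
Write n=34 and k=11 in base 13:
n in base 13: [2, 8]
k in base 13: [0, 11]
C(34,11) mod 13 = ∏ C(n_i, k_i) mod 13
Digit binomials (mod 13): C(2,0) = 1; C(8,11) = 0 (k_i > n_i)
Product: 1 × 0 = 0 ≡ 0 (mod 13)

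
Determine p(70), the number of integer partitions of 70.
4087968

p(n) counts ways to write n as a sum of positive integers (order ignored).
Euler's pentagonal recurrence: p(k) = p(k-1) + p(k-2) - p(k-5) - p(k-7) + p(k-12) + p(k-15) - ... (offsets j(3j∓1)/2, signs ++--, p(0)=1, p(<0)=0).
DP table for k = 0..69: p(0)=1, p(1)=1, p(2)=2, p(3)=3, p(4)=5, p(5)=7, p(6)=11, p(7)=15, p(8)=22, p(9)=30, p(10)=42, p(11)=56, p(12)=77, p(13)=101, p(14)=135, p(15)=176, p(16)=231, p(17)=297, p(18)=385, p(19)=490, p(20)=627, p(21)=792, p(22)=1002, p(23)=1255, p(24)=1575, p(25)=1958, p(26)=2436, p(27)=3010, p(28)=3718, p(29)=4565, p(30)=5604, p(31)=6842, p(32)=8349, p(33)=10143, p(34)=12310, p(35)=14883, p(36)=17977, p(37)=21637, p(38)=26015, p(39)=31185, p(40)=37338, p(41)=44583, p(42)=53174, p(43)=63261, p(44)=75175, p(45)=89134, p(46)=105558, p(47)=124754, p(48)=147273, p(49)=173525, p(50)=204226, p(51)=239943, p(52)=281589, p(53)=329931, p(54)=386155, p(55)=451276, p(56)=526823, p(57)=614154, p(58)=715220, p(59)=831820, p(60)=966467, p(61)=1121505, p(62)=1300156, p(63)=1505499, p(64)=1741630, p(65)=2012558, p(66)=2323520, p(67)=2679689, p(68)=3087735, p(69)=3554345.
Final step: p(70) = p(69) + p(68) - p(65) - p(63) + p(58) + p(55) - p(48) - p(44) + p(35) + p(30) - p(19) - p(13) + p(0)
= 3554345 + 3087735 - 2012558 - 1505499 + 715220 + 451276 - 147273 - 75175 + 14883 + 5604 - 490 - 101 + 1
= 4087968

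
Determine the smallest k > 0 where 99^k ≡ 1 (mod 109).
108

109 is prime, so ord(99) divides φ(109) = 108.
Divisors of 108: 1, 2, 3, 4, 6, 9, 12, 18, 27, 36, 54, 108.
Repeated squaring: 99^1 ≡ 99, 99^2 ≡ 100, 99^4 ≡ 81, 99^8 ≡ 21, 99^16 ≡ 5, 99^32 ≡ 25, 99^64 ≡ 80 (mod 109).
Test 99^d mod 109 for each divisor d in increasing order:
99^1 ≡ 99
99^2 ≡ 100
99^3 = 99^2·99^1 ≡ 90
99^4 ≡ 81
99^6 = 99^4·99^2 ≡ 34
99^9 = 99^8·99^1 ≡ 8
99^12 = 99^8·99^4 ≡ 66
99^18 = 99^16·99^2 ≡ 64
99^27 = 99^16·99^8·99^2·99^1 ≡ 76
99^36 = 99^32·99^4 ≡ 63
99^54 = 99^32·99^16·99^4·99^2 ≡ 108
99^108 = 99^64·99^32·99^8·99^4 ≡ 1  ← first divisor giving 1
The order is 108.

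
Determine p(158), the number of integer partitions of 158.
88751778802

p(n) counts ways to write n as a sum of positive integers (order ignored).
Euler's pentagonal recurrence: p(k) = p(k-1) + p(k-2) - p(k-5) - p(k-7) + p(k-12) + p(k-15) - ... (offsets j(3j∓1)/2, signs ++--, p(0)=1, p(<0)=0).
DP table for k = 0..157: p(0)=1, p(1)=1, p(2)=2, p(3)=3, p(4)=5, p(5)=7, p(6)=11, p(7)=15, p(8)=22, p(9)=30, p(10)=42, p(11)=56, p(12)=77, p(13)=101, p(14)=135, p(15)=176, p(16)=231, p(17)=297, p(18)=385, p(19)=490, p(20)=627, p(21)=792, p(22)=1002, p(23)=1255, p(24)=1575, p(25)=1958, p(26)=2436, p(27)=3010, p(28)=3718, p(29)=4565, p(30)=5604, p(31)=6842, p(32)=8349, p(33)=10143, p(34)=12310, p(35)=14883, p(36)=17977, p(37)=21637, p(38)=26015, p(39)=31185, p(40)=37338, p(41)=44583, p(42)=53174, p(43)=63261, p(44)=75175, p(45)=89134, p(46)=105558, p(47)=124754, p(48)=147273, p(49)=173525, p(50)=204226, p(51)=239943, p(52)=281589, p(53)=329931, p(54)=386155, p(55)=451276, p(56)=526823, p(57)=614154, p(58)=715220, p(59)=831820, p(60)=966467, p(61)=1121505, p(62)=1300156, p(63)=1505499, p(64)=1741630, p(65)=2012558, p(66)=2323520, p(67)=2679689, p(68)=3087735, p(69)=3554345, p(70)=4087968, p(71)=4697205, p(72)=5392783, p(73)=6185689, p(74)=7089500, p(75)=8118264, p(76)=9289091, p(77)=10619863, p(78)=12132164, p(79)=13848650, p(80)=15796476, p(81)=18004327, p(82)=20506255, p(83)=23338469, p(84)=26543660, p(85)=30167357, p(86)=34262962, p(87)=38887673, p(88)=44108109, p(89)=49995925, p(90)=56634173, p(91)=64112359, p(92)=72533807, p(93)=82010177, p(94)=92669720, p(95)=104651419, p(96)=118114304, p(97)=133230930, p(98)=150198136, p(99)=169229875, p(100)=190569292, p(101)=214481126, p(102)=241265379, p(103)=271248950, p(104)=304801365, p(105)=342325709, p(106)=384276336, p(107)=431149389, p(108)=483502844, p(109)=541946240, p(110)=607163746, p(111)=679903203, p(112)=761002156, p(113)=851376628, p(114)=952050665, p(115)=1064144451, p(116)=1188908248, p(117)=1327710076, p(118)=1482074143, p(119)=1653668665, p(120)=1844349560, p(121)=2056148051, p(122)=2291320912, p(123)=2552338241, p(124)=2841940500, p(125)=3163127352, p(126)=3519222692, p(127)=3913864295, p(128)=4351078600, p(129)=4835271870, p(130)=5371315400, p(131)=5964539504, p(132)=6620830889, p(133)=7346629512, p(134)=8149040695, p(135)=9035836076, p(136)=10015581680, p(137)=11097645016, p(138)=12292341831, p(139)=13610949895, p(140)=15065878135, p(141)=16670689208, p(142)=18440293320, p(143)=20390982757, p(144)=22540654445, p(145)=24908858009, p(146)=27517052599, p(147)=30388671978, p(148)=33549419497, p(149)=37027355200, p(150)=40853235313, p(151)=45060624582, p(152)=49686288421, p(153)=54770336324, p(154)=60356673280, p(155)=66493182097, p(156)=73232243759, p(157)=80630964769.
Final step: p(158) = p(157) + p(156) - p(153) - p(151) + p(146) + p(143) - p(136) - p(132) + p(123) + p(118) - p(107) - p(101) + p(88) + p(81) - p(66) - p(58) + p(41) + p(32) - p(13) - p(3)
= 80630964769 + 73232243759 - 54770336324 - 45060624582 + 27517052599 + 20390982757 - 10015581680 - 6620830889 + 2552338241 + 1482074143 - 431149389 - 214481126 + 44108109 + 18004327 - 2323520 - 715220 + 44583 + 8349 - 101 - 3
= 88751778802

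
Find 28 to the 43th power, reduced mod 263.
227

Repeated squaring. Binary of 43 = 101011.
28^1 ≡ 28 (mod 263); 28^2 ≡ 258 (mod 263); 28^4 ≡ 25 (mod 263); 28^8 ≡ 99 (mod 263); 28^16 ≡ 70 (mod 263); 28^32 ≡ 166 (mod 263)
28^43 = 28^1 × 28^2 × 28^8 × 28^32 ≡ 227 (mod 263)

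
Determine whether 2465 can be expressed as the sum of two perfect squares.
8² + 49² (a=8, b=49)

Factorization: 2465 = 5 × 17 × 29
By Fermat: n is sum of two squares iff every prime p ≡ 3 (mod 4) appears to even power.
All primes ≡ 3 (mod 4) appear to even power.
Search a = 0, 1, 2, … for 2465 - a² a perfect square: first hit at a = 8: 2465 - 64 = 2401 = 49².
2465 = 8² + 49² = 64 + 2401 ✓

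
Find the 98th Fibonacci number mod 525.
274

Matrix identity: Q^n = [[F_(n+1), F_n], [F_n, F_(n-1)]] with Q = [[1,1],[1,0]].
n = 98 = 1100010₂. Square-and-multiply, entries mod 525:
Q^1 = [[1,1],[1,0]]
Q^3 = (Q^1)²·Q = [[3,2],[2,1]]
Q^6 = (Q^3)² = [[13,8],[8,5]]
Q^12 = (Q^6)² = [[233,144],[144,89]]
Q^24 = (Q^12)² = [[475,168],[168,307]]
Q^49 = (Q^24)²·Q = [[400,274],[274,126]]
Q^98 = (Q^49)² = [[401,274],[274,127]]
F_98 mod 525 = Q^98[0][1] = 274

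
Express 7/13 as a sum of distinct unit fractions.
1/2 + 1/26

Greedy algorithm:
7/13: ceiling(13/7) = 2, use 1/2
1/26: ceiling(26/1) = 26, use 1/26
Result: 7/13 = 1/2 + 1/26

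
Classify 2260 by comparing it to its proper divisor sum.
abundant

Proper divisors of 2260: sum = 1 + 2 + 4 + 5 + 10 + 20 + 113 + 226 + 452 + 565 + 1130 = 2528
Since 2528 > 2260, 2260 is abundant.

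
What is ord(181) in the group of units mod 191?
190

191 is prime, so ord(181) divides φ(191) = 190.
Divisors of 190: 1, 2, 5, 10, 19, 38, 95, 190.
Repeated squaring: 181^1 ≡ 181, 181^2 ≡ 100, 181^4 ≡ 68, 181^8 ≡ 40, 181^16 ≡ 72, 181^32 ≡ 27, 181^64 ≡ 156, 181^128 ≡ 79 (mod 191).
Test 181^d mod 191 for each divisor d in increasing order:
181^1 ≡ 181
181^2 ≡ 100
181^5 = 181^4·181^1 ≡ 84
181^10 = 181^8·181^2 ≡ 180
181^19 = 181^16·181^2·181^1 ≡ 7
181^38 = 181^32·181^4·181^2 ≡ 49
181^95 = 181^64·181^16·181^8·181^4·181^2·181^1 ≡ 190
181^190 = 181^128·181^32·181^16·181^8·181^4·181^2 ≡ 1  ← first divisor giving 1
The order is 190.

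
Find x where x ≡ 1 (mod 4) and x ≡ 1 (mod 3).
1

Using Chinese Remainder Theorem:
M = 4 × 3 = 12
M1 = 3, M2 = 4
y1 = 3^(-1) mod 4 = 3
y2 = 4^(-1) mod 3 = 1
x = (1×3×3 + 1×4×1) mod 12 = 1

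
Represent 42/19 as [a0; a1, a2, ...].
[2; 4, 1, 3]

Euclidean algorithm steps:
42 = 2 × 19 + 4
19 = 4 × 4 + 3
4 = 1 × 3 + 1
3 = 3 × 1 + 0
Continued fraction: [2; 4, 1, 3]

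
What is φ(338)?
156

338 = 2 × 13^2
φ(n) = n × ∏(1 - 1/p) for each prime p dividing n
φ(338) = 338 × (1 - 1/2) × (1 - 1/13) = 156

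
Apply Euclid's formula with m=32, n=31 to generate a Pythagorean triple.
(63, 1984, 1985)

Euclid's formula: a = m² - n², b = 2mn, c = m² + n²
m = 32, n = 31
a = 32² - 31² = 1024 - 961 = 63
b = 2 × 32 × 31 = 1984
c = 32² + 31² = 1024 + 961 = 1985
Verification: 63² + 1984² = 3969 + 3936256 = 3940225 = 1985² ✓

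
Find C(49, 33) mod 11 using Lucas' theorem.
4

Using Lucas' theorem:
Write n=49 and k=33 in base 11:
n in base 11: [4, 5]
k in base 11: [3, 0]
C(49,33) mod 11 = ∏ C(n_i, k_i) mod 11
Digit binomials (mod 11): C(4,3) = 4; C(5,0) = 1
Product: 4 × 1 = 4 ≡ 4 (mod 11)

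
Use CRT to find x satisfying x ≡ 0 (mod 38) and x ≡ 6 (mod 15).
456

Using Chinese Remainder Theorem:
M = 38 × 15 = 570
M1 = 15, M2 = 38
y1 = 15^(-1) mod 38 = 33
y2 = 38^(-1) mod 15 = 2
x = (0×15×33 + 6×38×2) mod 570 = 456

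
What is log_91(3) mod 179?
6

Baby-step giant-step with step n = ⌈√179⌉ = 14.
Baby steps 91^j mod 179 (j:value) for j=0..13: 0:1, 1:91, 2:47, 3:160, 4:61, 5:2, 6:3, 7:94, 8:141, 9:122, 10:4, 11:6, 12:9, 13:103.
h = 3 is already in the table at j=6, so x = 6.
Check: 91^6 ≡ 3 (mod 179).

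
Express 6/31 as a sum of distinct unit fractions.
1/6 + 1/38 + 1/1767

Greedy algorithm:
6/31: ceiling(31/6) = 6, use 1/6
5/186: ceiling(186/5) = 38, use 1/38
1/1767: ceiling(1767/1) = 1767, use 1/1767
Result: 6/31 = 1/6 + 1/38 + 1/1767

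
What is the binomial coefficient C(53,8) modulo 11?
9

Using Lucas' theorem:
Write n=53 and k=8 in base 11:
n in base 11: [4, 9]
k in base 11: [0, 8]
C(53,8) mod 11 = ∏ C(n_i, k_i) mod 11
Digit binomials (mod 11): C(4,0) = 1; C(9,8) = 9
Product: 1 × 9 = 9 ≡ 9 (mod 11)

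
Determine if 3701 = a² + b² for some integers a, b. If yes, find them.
26² + 55² (a=26, b=55)

Factorization: 3701 = 3701
By Fermat: n is sum of two squares iff every prime p ≡ 3 (mod 4) appears to even power.
All primes ≡ 3 (mod 4) appear to even power.
Search a = 0, 1, 2, … for 3701 - a² a perfect square: first hit at a = 26: 3701 - 676 = 3025 = 55².
3701 = 26² + 55² = 676 + 3025 ✓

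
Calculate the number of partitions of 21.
792

p(n) counts ways to write n as a sum of positive integers (order ignored).
Euler's pentagonal recurrence: p(k) = p(k-1) + p(k-2) - p(k-5) - p(k-7) + p(k-12) + p(k-15) - ... (offsets j(3j∓1)/2, signs ++--, p(0)=1, p(<0)=0).
DP table for k = 0..20: p(0)=1, p(1)=1, p(2)=2, p(3)=3, p(4)=5, p(5)=7, p(6)=11, p(7)=15, p(8)=22, p(9)=30, p(10)=42, p(11)=56, p(12)=77, p(13)=101, p(14)=135, p(15)=176, p(16)=231, p(17)=297, p(18)=385, p(19)=490, p(20)=627.
Final step: p(21) = p(20) + p(19) - p(16) - p(14) + p(9) + p(6)
= 627 + 490 - 231 - 135 + 30 + 11
= 792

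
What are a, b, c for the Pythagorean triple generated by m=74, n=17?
(5187, 2516, 5765)

Euclid's formula: a = m² - n², b = 2mn, c = m² + n²
m = 74, n = 17
a = 74² - 17² = 5476 - 289 = 5187
b = 2 × 74 × 17 = 2516
c = 74² + 17² = 5476 + 289 = 5765
Verification: 5187² + 2516² = 26904969 + 6330256 = 33235225 = 5765² ✓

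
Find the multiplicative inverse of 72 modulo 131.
111

gcd(72, 131) = 1, so the inverse exists.
Extended Euclidean algorithm on (131, 72):
131 = 1 × 72 + 59  ⟹  59 = (1)·131 + (-1)·72
72 = 1 × 59 + 13  ⟹  13 = (-1)·131 + (2)·72
59 = 4 × 13 + 7  ⟹  7 = (5)·131 + (-9)·72
13 = 1 × 7 + 6  ⟹  6 = (-6)·131 + (11)·72
7 = 1 × 6 + 1  ⟹  1 = (11)·131 + (-20)·72
So (-20)·72 ≡ 1 (mod 131), i.e. 72^(-1) ≡ -20 ≡ 111 (mod 131).
Check: 72 × 111 = 7992 ≡ 1 (mod 131)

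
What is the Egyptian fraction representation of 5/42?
1/9 + 1/126

Greedy algorithm:
5/42: ceiling(42/5) = 9, use 1/9
1/126: ceiling(126/1) = 126, use 1/126
Result: 5/42 = 1/9 + 1/126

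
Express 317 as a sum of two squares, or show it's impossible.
11² + 14² (a=11, b=14)

Factorization: 317 = 317
By Fermat: n is sum of two squares iff every prime p ≡ 3 (mod 4) appears to even power.
All primes ≡ 3 (mod 4) appear to even power.
Search a = 0, 1, 2, … for 317 - a² a perfect square: first hit at a = 11: 317 - 121 = 196 = 14².
317 = 11² + 14² = 121 + 196 ✓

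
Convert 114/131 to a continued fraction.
[0; 1, 6, 1, 2, 2, 2]

Euclidean algorithm steps:
114 = 0 × 131 + 114
131 = 1 × 114 + 17
114 = 6 × 17 + 12
17 = 1 × 12 + 5
12 = 2 × 5 + 2
5 = 2 × 2 + 1
2 = 2 × 1 + 0
Continued fraction: [0; 1, 6, 1, 2, 2, 2]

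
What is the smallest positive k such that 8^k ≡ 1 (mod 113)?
28

113 is prime, so ord(8) divides φ(113) = 112.
Divisors of 112: 1, 2, 4, 7, 8, 14, 16, 28, 56, 112.
Repeated squaring: 8^1 ≡ 8, 8^2 ≡ 64, 8^4 ≡ 28, 8^8 ≡ 106, 8^16 ≡ 49, 8^32 ≡ 28, 8^64 ≡ 106 (mod 113).
Test 8^d mod 113 for each divisor d in increasing order:
8^1 ≡ 8
8^2 ≡ 64
8^4 ≡ 28
8^7 = 8^4·8^2·8^1 ≡ 98
8^8 ≡ 106
8^14 = 8^8·8^4·8^2 ≡ 112
8^16 ≡ 49
8^28 = 8^16·8^8·8^4 ≡ 1  ← first divisor giving 1
The order is 28.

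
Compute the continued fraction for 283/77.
[3; 1, 2, 12, 2]

Euclidean algorithm steps:
283 = 3 × 77 + 52
77 = 1 × 52 + 25
52 = 2 × 25 + 2
25 = 12 × 2 + 1
2 = 2 × 1 + 0
Continued fraction: [3; 1, 2, 12, 2]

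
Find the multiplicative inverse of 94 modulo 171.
151

gcd(94, 171) = 1, so the inverse exists.
Extended Euclidean algorithm on (171, 94):
171 = 1 × 94 + 77  ⟹  77 = (1)·171 + (-1)·94
94 = 1 × 77 + 17  ⟹  17 = (-1)·171 + (2)·94
77 = 4 × 17 + 9  ⟹  9 = (5)·171 + (-9)·94
17 = 1 × 9 + 8  ⟹  8 = (-6)·171 + (11)·94
9 = 1 × 8 + 1  ⟹  1 = (11)·171 + (-20)·94
So (-20)·94 ≡ 1 (mod 171), i.e. 94^(-1) ≡ -20 ≡ 151 (mod 171).
Check: 94 × 151 = 14194 ≡ 1 (mod 171)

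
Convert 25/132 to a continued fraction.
[0; 5, 3, 1, 1, 3]

Euclidean algorithm steps:
25 = 0 × 132 + 25
132 = 5 × 25 + 7
25 = 3 × 7 + 4
7 = 1 × 4 + 3
4 = 1 × 3 + 1
3 = 3 × 1 + 0
Continued fraction: [0; 5, 3, 1, 1, 3]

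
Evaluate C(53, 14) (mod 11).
6

Using Lucas' theorem:
Write n=53 and k=14 in base 11:
n in base 11: [4, 9]
k in base 11: [1, 3]
C(53,14) mod 11 = ∏ C(n_i, k_i) mod 11
Digit binomials (mod 11): C(4,1) = 4; C(9,3) = 84 ≡ 7
Product: 4 × 7 = 28 ≡ 6 (mod 11)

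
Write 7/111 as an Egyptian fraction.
1/16 + 1/1776

Greedy algorithm:
7/111: ceiling(111/7) = 16, use 1/16
1/1776: ceiling(1776/1) = 1776, use 1/1776
Result: 7/111 = 1/16 + 1/1776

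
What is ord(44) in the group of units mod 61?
60

61 is prime, so ord(44) divides φ(61) = 60.
Divisors of 60: 1, 2, 3, 4, 5, 6, 10, 12, 15, 20, 30, 60.
Repeated squaring: 44^1 ≡ 44, 44^2 ≡ 45, 44^4 ≡ 12, 44^8 ≡ 22, 44^16 ≡ 57, 44^32 ≡ 16 (mod 61).
Test 44^d mod 61 for each divisor d in increasing order:
44^1 ≡ 44
44^2 ≡ 45
44^3 = 44^2·44^1 ≡ 28
44^4 ≡ 12
44^5 = 44^4·44^1 ≡ 40
44^6 = 44^4·44^2 ≡ 52
44^10 = 44^8·44^2 ≡ 14
44^12 = 44^8·44^4 ≡ 20
44^15 = 44^8·44^4·44^2·44^1 ≡ 11
44^20 = 44^16·44^4 ≡ 13
44^30 = 44^16·44^8·44^4·44^2 ≡ 60
44^60 = 44^32·44^16·44^8·44^4 ≡ 1  ← first divisor giving 1
The order is 60.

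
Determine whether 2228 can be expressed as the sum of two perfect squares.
28² + 38² (a=28, b=38)

Factorization: 2228 = 2^2 × 557
By Fermat: n is sum of two squares iff every prime p ≡ 3 (mod 4) appears to even power.
All primes ≡ 3 (mod 4) appear to even power.
Search a = 0, 1, 2, … for 2228 - a² a perfect square: first hit at a = 28: 2228 - 784 = 1444 = 38².
2228 = 28² + 38² = 784 + 1444 ✓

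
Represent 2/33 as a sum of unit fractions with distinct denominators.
1/17 + 1/561

Greedy algorithm:
2/33: ceiling(33/2) = 17, use 1/17
1/561: ceiling(561/1) = 561, use 1/561
Result: 2/33 = 1/17 + 1/561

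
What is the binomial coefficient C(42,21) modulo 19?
12

Using Lucas' theorem:
Write n=42 and k=21 in base 19:
n in base 19: [2, 4]
k in base 19: [1, 2]
C(42,21) mod 19 = ∏ C(n_i, k_i) mod 19
Digit binomials (mod 19): C(2,1) = 2; C(4,2) = 6
Product: 2 × 6 = 12 ≡ 12 (mod 19)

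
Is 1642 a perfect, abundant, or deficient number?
deficient

Proper divisors of 1642: sum = 1 + 2 + 821 = 824
Since 824 < 1642, 1642 is deficient.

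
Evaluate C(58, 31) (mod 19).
0

Using Lucas' theorem:
Write n=58 and k=31 in base 19:
n in base 19: [3, 1]
k in base 19: [1, 12]
C(58,31) mod 19 = ∏ C(n_i, k_i) mod 19
Digit binomials (mod 19): C(3,1) = 3; C(1,12) = 0 (k_i > n_i)
Product: 3 × 0 = 0 ≡ 0 (mod 19)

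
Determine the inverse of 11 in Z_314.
257

gcd(11, 314) = 1, so the inverse exists.
Extended Euclidean algorithm on (314, 11):
314 = 28 × 11 + 6  ⟹  6 = (1)·314 + (-28)·11
11 = 1 × 6 + 5  ⟹  5 = (-1)·314 + (29)·11
6 = 1 × 5 + 1  ⟹  1 = (2)·314 + (-57)·11
So (-57)·11 ≡ 1 (mod 314), i.e. 11^(-1) ≡ -57 ≡ 257 (mod 314).
Check: 11 × 257 = 2827 ≡ 1 (mod 314)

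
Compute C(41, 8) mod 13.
0

Using Lucas' theorem:
Write n=41 and k=8 in base 13:
n in base 13: [3, 2]
k in base 13: [0, 8]
C(41,8) mod 13 = ∏ C(n_i, k_i) mod 13
Digit binomials (mod 13): C(3,0) = 1; C(2,8) = 0 (k_i > n_i)
Product: 1 × 0 = 0 ≡ 0 (mod 13)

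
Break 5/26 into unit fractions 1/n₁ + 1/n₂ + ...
1/6 + 1/39

Greedy algorithm:
5/26: ceiling(26/5) = 6, use 1/6
1/39: ceiling(39/1) = 39, use 1/39
Result: 5/26 = 1/6 + 1/39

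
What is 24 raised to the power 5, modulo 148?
76

Repeated squaring. Binary of 5 = 101.
24^1 ≡ 24 (mod 148); 24^2 ≡ 132 (mod 148); 24^4 ≡ 108 (mod 148)
24^5 = 24^1 × 24^4 ≡ 76 (mod 148)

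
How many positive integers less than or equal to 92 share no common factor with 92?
44

92 = 2^2 × 23
φ(n) = n × ∏(1 - 1/p) for each prime p dividing n
φ(92) = 92 × (1 - 1/2) × (1 - 1/23) = 44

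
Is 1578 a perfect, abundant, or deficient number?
abundant

Proper divisors of 1578: sum = 1 + 2 + 3 + 6 + 263 + 526 + 789 = 1590
Since 1590 > 1578, 1578 is abundant.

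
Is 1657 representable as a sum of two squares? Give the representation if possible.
19² + 36² (a=19, b=36)

Factorization: 1657 = 1657
By Fermat: n is sum of two squares iff every prime p ≡ 3 (mod 4) appears to even power.
All primes ≡ 3 (mod 4) appear to even power.
Search a = 0, 1, 2, … for 1657 - a² a perfect square: first hit at a = 19: 1657 - 361 = 1296 = 36².
1657 = 19² + 36² = 361 + 1296 ✓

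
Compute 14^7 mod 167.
98

Repeated squaring. Binary of 7 = 111.
14^1 ≡ 14 (mod 167); 14^2 ≡ 29 (mod 167); 14^4 ≡ 6 (mod 167)
14^7 = 14^1 × 14^2 × 14^4 ≡ 98 (mod 167)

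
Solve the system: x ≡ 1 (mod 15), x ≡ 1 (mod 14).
1

Using Chinese Remainder Theorem:
M = 15 × 14 = 210
M1 = 14, M2 = 15
y1 = 14^(-1) mod 15 = 14
y2 = 15^(-1) mod 14 = 1
x = (1×14×14 + 1×15×1) mod 210 = 1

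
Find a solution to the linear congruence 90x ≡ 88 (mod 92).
x ≡ 2 (mod 46)

gcd(90, 92) = 2, which divides 88, so solutions exist.
Divide through by 2: 45x ≡ 44 (mod 46).
Find 45^(-1) mod 46 by the extended Euclidean algorithm:
46 = 1 × 45 + 1  ⟹  1 = (1)·46 + (-1)·45
So (-1)·45 ≡ 1 (mod 46), i.e. 45^(-1) ≡ -1 ≡ 45 (mod 46).
x ≡ 45 × 44 = 1980 ≡ 2 (mod 46).
Check: 90 × 2 = 180 ≡ 88 (mod 92).
x ≡ 2 (mod 46), giving 2 solutions mod 92.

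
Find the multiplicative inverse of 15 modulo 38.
33

gcd(15, 38) = 1, so the inverse exists.
Extended Euclidean algorithm on (38, 15):
38 = 2 × 15 + 8  ⟹  8 = (1)·38 + (-2)·15
15 = 1 × 8 + 7  ⟹  7 = (-1)·38 + (3)·15
8 = 1 × 7 + 1  ⟹  1 = (2)·38 + (-5)·15
So (-5)·15 ≡ 1 (mod 38), i.e. 15^(-1) ≡ -5 ≡ 33 (mod 38).
Check: 15 × 33 = 495 ≡ 1 (mod 38)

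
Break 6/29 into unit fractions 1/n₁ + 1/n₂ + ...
1/5 + 1/145

Greedy algorithm:
6/29: ceiling(29/6) = 5, use 1/5
1/145: ceiling(145/1) = 145, use 1/145
Result: 6/29 = 1/5 + 1/145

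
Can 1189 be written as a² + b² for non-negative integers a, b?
10² + 33² (a=10, b=33)

Factorization: 1189 = 29 × 41
By Fermat: n is sum of two squares iff every prime p ≡ 3 (mod 4) appears to even power.
All primes ≡ 3 (mod 4) appear to even power.
Search a = 0, 1, 2, … for 1189 - a² a perfect square: first hit at a = 10: 1189 - 100 = 1089 = 33².
1189 = 10² + 33² = 100 + 1089 ✓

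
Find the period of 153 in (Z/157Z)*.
13

157 is prime, so ord(153) divides φ(157) = 156.
Divisors of 156: 1, 2, 3, 4, 6, 12, 13, 26, 39, 52, 78, 156.
Repeated squaring: 153^1 ≡ 153, 153^2 ≡ 16, 153^4 ≡ 99, 153^8 ≡ 67, 153^16 ≡ 93, 153^32 ≡ 14, 153^64 ≡ 39, 153^128 ≡ 108 (mod 157).
Test 153^d mod 157 for each divisor d in increasing order:
153^1 ≡ 153
153^2 ≡ 16
153^3 = 153^2·153^1 ≡ 93
153^4 ≡ 99
153^6 = 153^4·153^2 ≡ 14
153^12 = 153^8·153^4 ≡ 39
153^13 = 153^8·153^4·153^1 ≡ 1  ← first divisor giving 1
The order is 13.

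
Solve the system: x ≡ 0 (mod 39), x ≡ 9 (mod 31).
195

Using Chinese Remainder Theorem:
M = 39 × 31 = 1209
M1 = 31, M2 = 39
y1 = 31^(-1) mod 39 = 34
y2 = 39^(-1) mod 31 = 4
x = (0×31×34 + 9×39×4) mod 1209 = 195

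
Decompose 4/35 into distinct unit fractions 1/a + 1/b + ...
1/9 + 1/315

Greedy algorithm:
4/35: ceiling(35/4) = 9, use 1/9
1/315: ceiling(315/1) = 315, use 1/315
Result: 4/35 = 1/9 + 1/315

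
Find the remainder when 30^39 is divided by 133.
1

Repeated squaring. Binary of 39 = 100111.
30^1 ≡ 30 (mod 133); 30^2 ≡ 102 (mod 133); 30^4 ≡ 30 (mod 133); 30^8 ≡ 102 (mod 133); 30^16 ≡ 30 (mod 133); 30^32 ≡ 102 (mod 133)
30^39 = 30^1 × 30^2 × 30^4 × 30^32 ≡ 1 (mod 133)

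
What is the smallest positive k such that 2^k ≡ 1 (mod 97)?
48

97 is prime, so ord(2) divides φ(97) = 96.
Divisors of 96: 1, 2, 3, 4, 6, 8, 12, 16, 24, 32, 48, 96.
Repeated squaring: 2^1 ≡ 2, 2^2 ≡ 4, 2^4 ≡ 16, 2^8 ≡ 62, 2^16 ≡ 61, 2^32 ≡ 35, 2^64 ≡ 61 (mod 97).
Test 2^d mod 97 for each divisor d in increasing order:
2^1 ≡ 2
2^2 ≡ 4
2^3 = 2^2·2^1 ≡ 8
2^4 ≡ 16
2^6 = 2^4·2^2 ≡ 64
2^8 ≡ 62
2^12 = 2^8·2^4 ≡ 22
2^16 ≡ 61
2^24 = 2^16·2^8 ≡ 96
2^32 ≡ 35
2^48 = 2^32·2^16 ≡ 1  ← first divisor giving 1
The order is 48.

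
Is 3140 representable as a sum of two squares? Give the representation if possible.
2² + 56² (a=2, b=56)

Factorization: 3140 = 2^2 × 5 × 157
By Fermat: n is sum of two squares iff every prime p ≡ 3 (mod 4) appears to even power.
All primes ≡ 3 (mod 4) appear to even power.
Search a = 0, 1, 2, … for 3140 - a² a perfect square: first hit at a = 2: 3140 - 4 = 3136 = 56².
3140 = 2² + 56² = 4 + 3136 ✓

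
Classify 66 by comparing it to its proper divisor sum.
abundant

Proper divisors of 66: sum = 1 + 2 + 3 + 6 + 11 + 22 + 33 = 78
Since 78 > 66, 66 is abundant.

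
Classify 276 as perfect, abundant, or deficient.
abundant

Proper divisors of 276: sum = 1 + 2 + 3 + 4 + 6 + 12 + 23 + 46 + 69 + 92 + 138 = 396
Since 396 > 276, 276 is abundant.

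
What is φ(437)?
396

437 = 19 × 23
φ(n) = n × ∏(1 - 1/p) for each prime p dividing n
φ(437) = 437 × (1 - 1/19) × (1 - 1/23) = 396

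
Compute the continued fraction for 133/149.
[0; 1, 8, 3, 5]

Euclidean algorithm steps:
133 = 0 × 149 + 133
149 = 1 × 133 + 16
133 = 8 × 16 + 5
16 = 3 × 5 + 1
5 = 5 × 1 + 0
Continued fraction: [0; 1, 8, 3, 5]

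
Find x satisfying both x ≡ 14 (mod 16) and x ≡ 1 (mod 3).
46

Using Chinese Remainder Theorem:
M = 16 × 3 = 48
M1 = 3, M2 = 16
y1 = 3^(-1) mod 16 = 11
y2 = 16^(-1) mod 3 = 1
x = (14×3×11 + 1×16×1) mod 48 = 46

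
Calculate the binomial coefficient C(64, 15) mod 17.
0

Using Lucas' theorem:
Write n=64 and k=15 in base 17:
n in base 17: [3, 13]
k in base 17: [0, 15]
C(64,15) mod 17 = ∏ C(n_i, k_i) mod 17
Digit binomials (mod 17): C(3,0) = 1; C(13,15) = 0 (k_i > n_i)
Product: 1 × 0 = 0 ≡ 0 (mod 17)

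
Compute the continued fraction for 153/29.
[5; 3, 1, 1, 1, 2]

Euclidean algorithm steps:
153 = 5 × 29 + 8
29 = 3 × 8 + 5
8 = 1 × 5 + 3
5 = 1 × 3 + 2
3 = 1 × 2 + 1
2 = 2 × 1 + 0
Continued fraction: [5; 3, 1, 1, 1, 2]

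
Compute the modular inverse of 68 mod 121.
105

gcd(68, 121) = 1, so the inverse exists.
Extended Euclidean algorithm on (121, 68):
121 = 1 × 68 + 53  ⟹  53 = (1)·121 + (-1)·68
68 = 1 × 53 + 15  ⟹  15 = (-1)·121 + (2)·68
53 = 3 × 15 + 8  ⟹  8 = (4)·121 + (-7)·68
15 = 1 × 8 + 7  ⟹  7 = (-5)·121 + (9)·68
8 = 1 × 7 + 1  ⟹  1 = (9)·121 + (-16)·68
So (-16)·68 ≡ 1 (mod 121), i.e. 68^(-1) ≡ -16 ≡ 105 (mod 121).
Check: 68 × 105 = 7140 ≡ 1 (mod 121)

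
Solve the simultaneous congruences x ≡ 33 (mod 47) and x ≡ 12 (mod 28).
1020

Using Chinese Remainder Theorem:
M = 47 × 28 = 1316
M1 = 28, M2 = 47
y1 = 28^(-1) mod 47 = 42
y2 = 47^(-1) mod 28 = 3
x = (33×28×42 + 12×47×3) mod 1316 = 1020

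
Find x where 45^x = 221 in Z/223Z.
213

Baby-step giant-step with step n = ⌈√223⌉ = 15.
Baby steps 45^j mod 223 (j:value) for j=0..14: 0:1, 1:45, 2:18, 3:141, 4:101, 5:85, 6:34, 7:192, 8:166, 9:111, 10:89, 11:214, 12:41, 13:61, 14:69.
Giant-step multiplier: 45^(-15) ≡ 45^(222-15) = 45^207 ≡ 118 (mod 223).
Giant steps γ_i = 221·118^i mod 223: γ_0=221, γ_1=210, γ_2=27, γ_3=64, γ_4=193, γ_5=28, γ_6=182, γ_7=68, γ_8=219, γ_9=197, γ_10=54, γ_11=128, γ_12=163, γ_13=56, γ_14=141 (in table at j=3).
x = i·n + j = 14·15 + 3 = 213.
Check: 45^213 ≡ 221 (mod 223).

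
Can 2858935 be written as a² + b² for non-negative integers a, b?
Not possible

Factorization: 2858935 = 5 × 83^3
By Fermat: n is sum of two squares iff every prime p ≡ 3 (mod 4) appears to even power.
Prime(s) ≡ 3 (mod 4) with odd exponent: [(83, 3)]
Therefore 2858935 cannot be expressed as a² + b².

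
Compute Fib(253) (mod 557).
5

Matrix identity: Q^n = [[F_(n+1), F_n], [F_n, F_(n-1)]] with Q = [[1,1],[1,0]].
n = 253 = 11111101₂. Square-and-multiply, entries mod 557:
Q^1 = [[1,1],[1,0]]
Q^3 = (Q^1)²·Q = [[3,2],[2,1]]
Q^7 = (Q^3)²·Q = [[21,13],[13,8]]
Q^15 = (Q^7)²·Q = [[430,53],[53,377]]
Q^31 = (Q^15)²·Q = [[439,0],[0,439]]
Q^63 = (Q^31)²·Q = [[556,556],[556,0]]
Q^126 = (Q^63)² = [[2,1],[1,1]]
Q^253 = (Q^126)²·Q = [[8,5],[5,3]]
F_253 mod 557 = Q^253[0][1] = 5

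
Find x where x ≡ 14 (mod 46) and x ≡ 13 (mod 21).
244

Using Chinese Remainder Theorem:
M = 46 × 21 = 966
M1 = 21, M2 = 46
y1 = 21^(-1) mod 46 = 11
y2 = 46^(-1) mod 21 = 16
x = (14×21×11 + 13×46×16) mod 966 = 244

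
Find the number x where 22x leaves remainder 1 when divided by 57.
13

gcd(22, 57) = 1, so the inverse exists.
Extended Euclidean algorithm on (57, 22):
57 = 2 × 22 + 13  ⟹  13 = (1)·57 + (-2)·22
22 = 1 × 13 + 9  ⟹  9 = (-1)·57 + (3)·22
13 = 1 × 9 + 4  ⟹  4 = (2)·57 + (-5)·22
9 = 2 × 4 + 1  ⟹  1 = (-5)·57 + (13)·22
So (13)·22 ≡ 1 (mod 57), i.e. 22^(-1) ≡ 13 (mod 57).
Check: 22 × 13 = 286 ≡ 1 (mod 57)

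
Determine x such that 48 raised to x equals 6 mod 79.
37

Baby-step giant-step with step n = ⌈√79⌉ = 9.
Baby steps 48^j mod 79 (j:value) for j=0..8: 0:1, 1:48, 2:13, 3:71, 4:11, 5:54, 6:64, 7:70, 8:42.
Giant-step multiplier: 48^(-9) ≡ 48^(78-9) = 48^69 ≡ 27 (mod 79).
Giant steps γ_i = 6·27^i mod 79: γ_0=6, γ_1=4, γ_2=29, γ_3=72, γ_4=48 (in table at j=1).
x = i·n + j = 4·9 + 1 = 37.
Check: 48^37 ≡ 6 (mod 79).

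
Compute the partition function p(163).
142798995930

p(n) counts ways to write n as a sum of positive integers (order ignored).
Euler's pentagonal recurrence: p(k) = p(k-1) + p(k-2) - p(k-5) - p(k-7) + p(k-12) + p(k-15) - ... (offsets j(3j∓1)/2, signs ++--, p(0)=1, p(<0)=0).
DP table for k = 0..162: p(0)=1, p(1)=1, p(2)=2, p(3)=3, p(4)=5, p(5)=7, p(6)=11, p(7)=15, p(8)=22, p(9)=30, p(10)=42, p(11)=56, p(12)=77, p(13)=101, p(14)=135, p(15)=176, p(16)=231, p(17)=297, p(18)=385, p(19)=490, p(20)=627, p(21)=792, p(22)=1002, p(23)=1255, p(24)=1575, p(25)=1958, p(26)=2436, p(27)=3010, p(28)=3718, p(29)=4565, p(30)=5604, p(31)=6842, p(32)=8349, p(33)=10143, p(34)=12310, p(35)=14883, p(36)=17977, p(37)=21637, p(38)=26015, p(39)=31185, p(40)=37338, p(41)=44583, p(42)=53174, p(43)=63261, p(44)=75175, p(45)=89134, p(46)=105558, p(47)=124754, p(48)=147273, p(49)=173525, p(50)=204226, p(51)=239943, p(52)=281589, p(53)=329931, p(54)=386155, p(55)=451276, p(56)=526823, p(57)=614154, p(58)=715220, p(59)=831820, p(60)=966467, p(61)=1121505, p(62)=1300156, p(63)=1505499, p(64)=1741630, p(65)=2012558, p(66)=2323520, p(67)=2679689, p(68)=3087735, p(69)=3554345, p(70)=4087968, p(71)=4697205, p(72)=5392783, p(73)=6185689, p(74)=7089500, p(75)=8118264, p(76)=9289091, p(77)=10619863, p(78)=12132164, p(79)=13848650, p(80)=15796476, p(81)=18004327, p(82)=20506255, p(83)=23338469, p(84)=26543660, p(85)=30167357, p(86)=34262962, p(87)=38887673, p(88)=44108109, p(89)=49995925, p(90)=56634173, p(91)=64112359, p(92)=72533807, p(93)=82010177, p(94)=92669720, p(95)=104651419, p(96)=118114304, p(97)=133230930, p(98)=150198136, p(99)=169229875, p(100)=190569292, p(101)=214481126, p(102)=241265379, p(103)=271248950, p(104)=304801365, p(105)=342325709, p(106)=384276336, p(107)=431149389, p(108)=483502844, p(109)=541946240, p(110)=607163746, p(111)=679903203, p(112)=761002156, p(113)=851376628, p(114)=952050665, p(115)=1064144451, p(116)=1188908248, p(117)=1327710076, p(118)=1482074143, p(119)=1653668665, p(120)=1844349560, p(121)=2056148051, p(122)=2291320912, p(123)=2552338241, p(124)=2841940500, p(125)=3163127352, p(126)=3519222692, p(127)=3913864295, p(128)=4351078600, p(129)=4835271870, p(130)=5371315400, p(131)=5964539504, p(132)=6620830889, p(133)=7346629512, p(134)=8149040695, p(135)=9035836076, p(136)=10015581680, p(137)=11097645016, p(138)=12292341831, p(139)=13610949895, p(140)=15065878135, p(141)=16670689208, p(142)=18440293320, p(143)=20390982757, p(144)=22540654445, p(145)=24908858009, p(146)=27517052599, p(147)=30388671978, p(148)=33549419497, p(149)=37027355200, p(150)=40853235313, p(151)=45060624582, p(152)=49686288421, p(153)=54770336324, p(154)=60356673280, p(155)=66493182097, p(156)=73232243759, p(157)=80630964769, p(158)=88751778802, p(159)=97662728555, p(160)=107438159466, p(161)=118159068427, p(162)=129913904637.
Final step: p(163) = p(162) + p(161) - p(158) - p(156) + p(151) + p(148) - p(141) - p(137) + p(128) + p(123) - p(112) - p(106) + p(93) + p(86) - p(71) - p(63) + p(46) + p(37) - p(18) - p(8)
= 129913904637 + 118159068427 - 88751778802 - 73232243759 + 45060624582 + 33549419497 - 16670689208 - 11097645016 + 4351078600 + 2552338241 - 761002156 - 384276336 + 82010177 + 34262962 - 4697205 - 1505499 + 105558 + 21637 - 385 - 22
= 142798995930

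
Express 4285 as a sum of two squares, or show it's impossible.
21² + 62² (a=21, b=62)

Factorization: 4285 = 5 × 857
By Fermat: n is sum of two squares iff every prime p ≡ 3 (mod 4) appears to even power.
All primes ≡ 3 (mod 4) appear to even power.
Search a = 0, 1, 2, … for 4285 - a² a perfect square: first hit at a = 21: 4285 - 441 = 3844 = 62².
4285 = 21² + 62² = 441 + 3844 ✓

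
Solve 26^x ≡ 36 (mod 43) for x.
28

Baby-step giant-step with step n = ⌈√43⌉ = 7.
Baby steps 26^j mod 43 (j:value) for j=0..6: 0:1, 1:26, 2:31, 3:32, 4:15, 5:3, 6:35.
Giant-step multiplier: 26^(-7) ≡ 26^(42-7) = 26^35 ≡ 37 (mod 43).
Giant steps γ_i = 36·37^i mod 43: γ_0=36, γ_1=42, γ_2=6, γ_3=7, γ_4=1 (in table at j=0).
x = i·n + j = 4·7 + 0 = 28.
Check: 26^28 ≡ 36 (mod 43).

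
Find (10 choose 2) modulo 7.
3

Using Lucas' theorem:
Write n=10 and k=2 in base 7:
n in base 7: [1, 3]
k in base 7: [0, 2]
C(10,2) mod 7 = ∏ C(n_i, k_i) mod 7
Digit binomials (mod 7): C(1,0) = 1; C(3,2) = 3
Product: 1 × 3 = 3 ≡ 3 (mod 7)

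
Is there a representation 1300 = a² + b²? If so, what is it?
2² + 36² (a=2, b=36)

Factorization: 1300 = 2^2 × 5^2 × 13
By Fermat: n is sum of two squares iff every prime p ≡ 3 (mod 4) appears to even power.
All primes ≡ 3 (mod 4) appear to even power.
Search a = 0, 1, 2, … for 1300 - a² a perfect square: first hit at a = 2: 1300 - 4 = 1296 = 36².
1300 = 2² + 36² = 4 + 1296 ✓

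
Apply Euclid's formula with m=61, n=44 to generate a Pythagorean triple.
(1785, 5368, 5657)

Euclid's formula: a = m² - n², b = 2mn, c = m² + n²
m = 61, n = 44
a = 61² - 44² = 3721 - 1936 = 1785
b = 2 × 61 × 44 = 5368
c = 61² + 44² = 3721 + 1936 = 5657
Verification: 1785² + 5368² = 3186225 + 28815424 = 32001649 = 5657² ✓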